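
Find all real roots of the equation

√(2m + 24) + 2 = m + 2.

m = 6

Isolate the radical: √(2m + 24) = m.
Square both sides: 2m + 24 = (m)².
Expand and rearrange: m² - 2m - 24 = 0.
Solving gives m = 6 or m = -4.
Check each candidate in the original equation:
  m = 6: √(36) = 6, while m = 6 — valid.
  m = -4: √(16) = 4, while m = -4 — extraneous.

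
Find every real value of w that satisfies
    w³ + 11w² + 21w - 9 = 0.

Possible rational roots are divisors of -9. Testing w = -3 gives 0, so (w + 3) is a factor.
Divide: w³ + 11w² + 21w - 9 = (w + 3)(w² + 8w - 3).
Apply the quadratic formula to w² + 8w - 3 = 0: w = (-8 ± √76)/2, i.e. w ≈ 0.3589 or w ≈ -8.3589.

w = -8.3589 or w = -3 or w = 0.3589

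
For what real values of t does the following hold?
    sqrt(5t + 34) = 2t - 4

Square both sides: 5t + 34 = (2t - 4)^2.
Expand and rearrange: 4t^2 - 21t - 18 = 0.
Solving gives t = 6 or t = -0.75.
Check each candidate in the original equation:
  t = 6: sqrt(64) = 8, while 2t - 4 = 8 — valid.
  t = -0.75: sqrt(30.25) = 5.5, while 2t - 4 = -5.5 — extraneous.

t = 6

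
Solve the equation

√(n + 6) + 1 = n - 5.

n = 10

Isolate the radical: √(n + 6) = n - 6.
Square both sides: n + 6 = (n - 6)².
Expand and rearrange: n² - 13n + 30 = 0.
Solving gives n = 10 or n = 3.
Check each candidate in the original equation:
  n = 10: √(16) = 4, while n - 6 = 4 — valid.
  n = 3: √(9) = 3, while n - 6 = -3 — extraneous.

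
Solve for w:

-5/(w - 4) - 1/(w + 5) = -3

Multiply both sides by (w - 4)(w + 5):
-5(w + 5) - (w - 4) = -3(w - 4)(w + 5).
Expand and collect terms: -3w² + 3w + 81 = 0.
By the quadratic formula, w = (-3 ± √981) / -6, so w ≈ -4.7202 or w ≈ 5.7202.
Neither value makes a denominator zero (w ≠ 4, w ≠ -5), so both are valid.

w = -4.7202 or w = 5.7202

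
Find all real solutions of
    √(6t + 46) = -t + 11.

t = 3

Square both sides: 6t + 46 = (-t + 11)².
Expand and rearrange: t² - 28t + 75 = 0.
Solving gives t = 25 or t = 3.
Check each candidate in the original equation:
  t = 25: √(196) = 14, while -t + 11 = -14 — extraneous.
  t = 3: √(64) = 8, while -t + 11 = 8 — valid.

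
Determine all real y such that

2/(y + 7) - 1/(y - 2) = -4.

y = -7.4872 or y = 2.2372

Multiply both sides by (y + 7)(y - 2):
2(y - 2) - (y + 7) = -4(y + 7)(y - 2).
Expand and collect terms: -4y² - 21y + 67 = 0.
By the quadratic formula, y = (21 ± √1513) / -8, so y ≈ -7.4872 or y ≈ 2.2372.
Neither value makes a denominator zero (y ≠ -7, y ≠ 2), so both are valid.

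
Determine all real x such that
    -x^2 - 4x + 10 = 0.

Discriminant: (-4)^2 - 4*(-1)*10 = 56.
Quadratic formula: x = (4 +/- sqrt(56)) / (-2).
So x = -sqrt(14) - 2 ~= -5.7417 or x = -2 + sqrt(14) ~= 1.7417.

x = -5.7417 or x = 1.7417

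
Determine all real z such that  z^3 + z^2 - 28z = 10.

Rearrange: z^3 + z^2 - 28z - 10 = 0.
Possible rational roots are divisors of -10. Testing z = 5 gives 0, so (z - 5) is a factor.
Divide: z^3 + z^2 - 28z - 10 = (z - 5)(z^2 + 6z + 2).
Apply the quadratic formula to z^2 + 6z + 2 = 0: z = (-6 +/- sqrt(28))/2, i.e. z ~= -0.3542 or z ~= -5.6458.

z = -5.6458 or z = -0.3542 or z = 5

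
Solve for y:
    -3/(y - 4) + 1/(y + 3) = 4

Multiply both sides by (y - 4)(y + 3):
-3(y + 3) + (y - 4) = 4(y - 4)(y + 3).
Expand and collect terms: 4y^2 - 2y - 35 = 0.
By the quadratic formula, y = (2 +/- sqrt(564)) / 8, so y ~= 3.2186 or y ~= -2.7186.
Neither value makes a denominator zero (y != 4, y != -3), so both are valid.

y = -2.7186 or y = 3.2186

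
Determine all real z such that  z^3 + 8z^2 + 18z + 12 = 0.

z = -4.7321 or z = -2 or z = -1.2679

Possible rational roots are divisors of 12. Testing z = -2 gives 0, so (z + 2) is a factor.
Divide: z^3 + 8z^2 + 18z + 12 = (z + 2)(z^2 + 6z + 6).
Apply the quadratic formula to z^2 + 6z + 6 = 0: z = (-6 +/- sqrt(12))/2, i.e. z ~= -1.2679 or z ~= -4.7321.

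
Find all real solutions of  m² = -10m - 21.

Bring every term to one side: m² + 10m + 21 = 0.
Factor: (m + 3)(m + 7) = 0.
So m = -3 or m = -7.

m = -7 or m = -3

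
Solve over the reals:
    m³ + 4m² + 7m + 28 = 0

m = -4

Possible rational roots are divisors of 28. Testing m = -4 gives 0, so (m + 4) is a factor.
Divide: m³ + 4m² + 7m + 28 = (m + 4)(m² + 7).
The quadratic m² + 7 has discriminant -28 < 0, so no further real roots.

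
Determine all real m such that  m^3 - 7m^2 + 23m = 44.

Rearrange: m^3 - 7m^2 + 23m - 44 = 0.
Possible rational roots are divisors of -44. Testing m = 4 gives 0, so (m - 4) is a factor.
Divide: m^3 - 7m^2 + 23m - 44 = (m - 4)(m^2 - 3m + 11).
The quadratic m^2 - 3m + 11 has discriminant -35 < 0, so no further real roots.

m = 4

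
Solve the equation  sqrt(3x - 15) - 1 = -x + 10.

Isolate the radical: sqrt(3x - 15) = -x + 11.
Square both sides: 3x - 15 = (-x + 11)^2.
Expand and rearrange: x^2 - 25x + 136 = 0.
Solving gives x = 17 or x = 8.
Check each candidate in the original equation:
  x = 17: sqrt(36) = 6, while -x + 11 = -6 — extraneous.
  x = 8: sqrt(9) = 3, while -x + 11 = 3 — valid.

x = 8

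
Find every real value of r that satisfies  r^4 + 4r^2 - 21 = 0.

r = -1.7321 or r = 1.7321

Let u = r^2. The equation becomes u^2 + 4u - 21 = 0.
Factor: (u - 3)(u + 7) = 0, so u = 3 or u = -7.
r^2 = 3 gives r = +/-sqrt(3) ~= +/-1.7321.
r^2 = -7 < 0 has no real solution.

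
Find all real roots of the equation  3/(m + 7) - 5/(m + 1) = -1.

m = -8.831 or m = 2.831

Multiply both sides by (m + 7)(m + 1):
3(m + 1) - 5(m + 7) = -(m + 7)(m + 1).
Expand and collect terms: -m^2 - 6m + 25 = 0.
By the quadratic formula, m = (6 +/- sqrt(136)) / -2, so m ~= -8.831 or m ~= 2.831.
Neither value makes a denominator zero (m != -7, m != -1), so both are valid.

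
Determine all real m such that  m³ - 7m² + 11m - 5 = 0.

m = 1 or m = 5

Possible rational roots are divisors of -5. Testing m = 5 gives 0, so (m - 5) is a factor.
Divide: m³ - 7m² + 11m - 5 = (m - 5)(m² - 2m + 1).
The quadratic has the repeated root m = 1.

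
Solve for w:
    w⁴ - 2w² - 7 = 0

w = -1.9566 or w = 1.9566

Let u = w². The equation becomes u² - 2u - 7 = 0.
By the quadratic formula, u = 1 + 2·√(2) or u = 1 - 2·√(2).
w² = 1 + 2·√(2) gives w = ±√(1 + 2·√(2)) ≈ ±1.9566.
w² = 1 - 2·√(2) < 0 has no real solution.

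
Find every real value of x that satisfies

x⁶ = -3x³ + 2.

Let u = x³. The equation becomes u² + 3u - 2 = 0.
By the quadratic formula, u = -3/2 + √(17)/2 or u = -√(17)/2 - 3/2.
x³ = -3/2 + √(17)/2 gives x = ∛(-3/2 + √(17)/2) ≈ 0.825.
x³ = -√(17)/2 - 3/2 gives x = -∛(3/2 + √(17)/2) ≈ -1.5271.

x = -1.5271 or x = 0.825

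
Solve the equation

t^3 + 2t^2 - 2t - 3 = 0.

t = -2.3028 or t = -1 or t = 1.3028

Possible rational roots are divisors of -3. Testing t = -1 gives 0, so (t + 1) is a factor.
Divide: t^3 + 2t^2 - 2t - 3 = (t + 1)(t^2 + t - 3).
Apply the quadratic formula to t^2 + t - 3 = 0: t = (-1 +/- sqrt(13))/2, i.e. t ~= 1.3028 or t ~= -2.3028.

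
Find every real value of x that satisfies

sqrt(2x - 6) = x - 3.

x = 3 or x = 5

Square both sides: 2x - 6 = (x - 3)^2.
Expand and rearrange: x^2 - 8x + 15 = 0.
Solving gives x = 5 or x = 3.
Check each candidate in the original equation:
  x = 5: sqrt(4) = 2, while x - 3 = 2 — valid.
  x = 3: sqrt(0) = 0, while x - 3 = 0 — valid.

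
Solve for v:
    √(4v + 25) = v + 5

v = 0

Square both sides: 4v + 25 = (v + 5)².
Expand and rearrange: v² + 6v = 0.
Solving gives v = 0 or v = -6.
Check each candidate in the original equation:
  v = 0: √(25) = 5, while v + 5 = 5 — valid.
  v = -6: √(1) = 1, while v + 5 = -1 — extraneous.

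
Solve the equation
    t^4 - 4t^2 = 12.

t = -2.4495 or t = 2.4495

Let u = t^2. The equation becomes u^2 - 4u - 12 = 0.
Factor: (u - 6)(u + 2) = 0, so u = 6 or u = -2.
t^2 = 6 gives t = +/-sqrt(6) ~= +/-2.4495.
t^2 = -2 < 0 has no real solution.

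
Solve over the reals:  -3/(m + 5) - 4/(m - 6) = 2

m = -6.7783 or m = 4.2783

Multiply both sides by (m + 5)(m - 6):
-3(m - 6) - 4(m + 5) = 2(m + 5)(m - 6).
Expand and collect terms: 2m² + 5m - 58 = 0.
By the quadratic formula, m = (-5 ± √489) / 4, so m ≈ 4.2783 or m ≈ -6.7783.
Neither value makes a denominator zero (m ≠ -5, m ≠ 6), so both are valid.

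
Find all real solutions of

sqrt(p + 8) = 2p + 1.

Square both sides: p + 8 = (2p + 1)^2.
Expand and rearrange: 4p^2 + 3p - 7 = 0.
Solving gives p = 1 or p = -1.75.
Check each candidate in the original equation:
  p = 1: sqrt(9) = 3, while 2p + 1 = 3 — valid.
  p = -1.75: sqrt(6.25) = 2.5, while 2p + 1 = -2.5 — extraneous.

p = 1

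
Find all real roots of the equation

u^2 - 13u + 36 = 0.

u = 4 or u = 9

Factor: (u - 9)(u - 4) = 0.
So u = 9 or u = 4.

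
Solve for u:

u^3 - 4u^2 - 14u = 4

u = -2 or u = -0.3166 or u = 6.3166

Rearrange: u^3 - 4u^2 - 14u - 4 = 0.
Possible rational roots are divisors of -4. Testing u = -2 gives 0, so (u + 2) is a factor.
Divide: u^3 - 4u^2 - 14u - 4 = (u + 2)(u^2 - 6u - 2).
Apply the quadratic formula to u^2 - 6u - 2 = 0: u = (6 +/- sqrt(44))/2, i.e. u ~= 6.3166 or u ~= -0.3166.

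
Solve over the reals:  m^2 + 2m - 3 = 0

Factor: (m - 1)(m + 3) = 0.
So m = 1 or m = -3.

m = -3 or m = 1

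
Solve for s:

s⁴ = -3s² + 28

Let u = s². The equation becomes u² + 3u - 28 = 0.
Factor: (u - 4)(u + 7) = 0, so u = 4 or u = -7.
s² = 4 gives s = ±2.
s² = -7 < 0 has no real solution.

s = -2 or s = 2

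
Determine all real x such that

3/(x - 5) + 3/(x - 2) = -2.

x = -0.1213 or x = 4.1213

Multiply both sides by (x - 5)(x - 2):
3(x - 2) + 3(x - 5) = -2(x - 5)(x - 2).
Expand and collect terms: -2x^2 + 8x + 1 = 0.
By the quadratic formula, x = (-8 +/- sqrt(72)) / -4, so x ~= -0.1213 or x ~= 4.1213.
Neither value makes a denominator zero (x != 5, x != 2), so both are valid.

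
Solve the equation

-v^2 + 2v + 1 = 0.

v = -0.4142 or v = 2.4142

Discriminant: (2)^2 - 4*(-1)*1 = 8.
Quadratic formula: v = (-2 +/- sqrt(8)) / (-2).
So v = 1 - sqrt(2) ~= -0.4142 or v = 1 + sqrt(2) ~= 2.4142.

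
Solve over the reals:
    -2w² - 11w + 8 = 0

w = -6.1504 or w = 0.6504

Discriminant: (-11)² − 4·(-2)·8 = 185.
Quadratic formula: w = (11 ± √185) / (-4).
So w = -√(185)/4 - 11/4 ≈ -6.1504 or w = -11/4 + √(185)/4 ≈ 0.6504.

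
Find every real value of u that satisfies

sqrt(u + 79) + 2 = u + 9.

u = 2

Isolate the radical: sqrt(u + 79) = u + 7.
Square both sides: u + 79 = (u + 7)^2.
Expand and rearrange: u^2 + 13u - 30 = 0.
Solving gives u = 2 or u = -15.
Check each candidate in the original equation:
  u = 2: sqrt(81) = 9, while u + 7 = 9 — valid.
  u = -15: sqrt(64) = 8, while u + 7 = -8 — extraneous.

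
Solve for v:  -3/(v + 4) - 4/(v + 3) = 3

v = -5.8685 or v = -3.4648

Multiply both sides by (v + 4)(v + 3):
-3(v + 3) - 4(v + 4) = 3(v + 4)(v + 3).
Expand and collect terms: 3v² + 28v + 61 = 0.
By the quadratic formula, v = (-28 ± √52) / 6, so v ≈ -3.4648 or v ≈ -5.8685.
Neither value makes a denominator zero (v ≠ -4, v ≠ -3), so both are valid.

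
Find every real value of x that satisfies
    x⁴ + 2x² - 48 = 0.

Let u = x². The equation becomes u² + 2u - 48 = 0.
Factor: (u + 8)(u - 6) = 0, so u = -8 or u = 6.
x² = -8 < 0 has no real solution.
x² = 6 gives x = ±√(6) ≈ ±2.4495.

x = -2.4495 or x = 2.4495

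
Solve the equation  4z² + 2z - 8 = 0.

z = -1.6861 or z = 1.1861

Discriminant: (2)² − 4·4·(-8) = 132.
Quadratic formula: z = (-2 ± √132) / 8.
So z = -1/4 + √(33)/4 ≈ 1.1861 or z = -√(33)/4 - 1/4 ≈ -1.6861.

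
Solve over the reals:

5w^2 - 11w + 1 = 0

Discriminant: (-11)^2 - 4*5*1 = 101.
Quadratic formula: w = (11 +/- sqrt(101)) / 10.
So w = sqrt(101)/10 + 11/10 ~= 2.105 or w = 11/10 - sqrt(101)/10 ~= 0.095.

w = 0.095 or w = 2.105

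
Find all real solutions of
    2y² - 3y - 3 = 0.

Discriminant: (-3)² − 4·2·(-3) = 33.
Quadratic formula: y = (3 ± √33) / 4.
So y = 3/4 + √(33)/4 ≈ 2.1861 or y = 3/4 - √(33)/4 ≈ -0.6861.

y = -0.6861 or y = 2.1861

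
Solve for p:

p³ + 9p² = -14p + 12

p = -6.6056 or p = -3 or p = 0.6056

Rearrange: p³ + 9p² + 14p - 12 = 0.
Possible rational roots are divisors of -12. Testing p = -3 gives 0, so (p + 3) is a factor.
Divide: p³ + 9p² + 14p - 12 = (p + 3)(p² + 6p - 4).
Apply the quadratic formula to p² + 6p - 4 = 0: p = (-6 ± √52)/2, i.e. p ≈ 0.6056 or p ≈ -6.6056.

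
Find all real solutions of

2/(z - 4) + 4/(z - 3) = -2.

z = 0.2679 or z = 3.7321

Multiply both sides by (z - 4)(z - 3):
2(z - 3) + 4(z - 4) = -2(z - 4)(z - 3).
Expand and collect terms: -2z^2 + 8z - 2 = 0.
By the quadratic formula, z = (-8 +/- sqrt(48)) / -4, so z ~= 0.2679 or z ~= 3.7321.
Neither value makes a denominator zero (z != 4, z != 3), so both are valid.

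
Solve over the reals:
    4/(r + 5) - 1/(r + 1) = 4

Multiply both sides by (r + 5)(r + 1):
4(r + 1) - (r + 5) = 4(r + 5)(r + 1).
Expand and collect terms: 4r^2 + 21r + 21 = 0.
By the quadratic formula, r = (-21 +/- sqrt(105)) / 8, so r ~= -1.3441 or r ~= -3.9059.
Neither value makes a denominator zero (r != -5, r != -1), so both are valid.

r = -3.9059 or r = -1.3441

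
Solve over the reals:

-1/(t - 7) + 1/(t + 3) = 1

t = -1.873 or t = 5.873

Multiply both sides by (t - 7)(t + 3):
-(t + 3) + (t - 7) = (t - 7)(t + 3).
Expand and collect terms: t^2 - 4t - 11 = 0.
By the quadratic formula, t = (4 +/- sqrt(60)) / 2, so t ~= 5.873 or t ~= -1.873.
Neither value makes a denominator zero (t != 7, t != -3), so both are valid.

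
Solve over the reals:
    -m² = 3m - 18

Bring every term to one side: -m² - 3m + 18 = 0.
Factor: -1(m + 6)(m - 3) = 0.
So m = -6 or m = 3.

m = -6 or m = 3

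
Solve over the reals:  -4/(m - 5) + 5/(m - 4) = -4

Multiply both sides by (m - 5)(m - 4):
-4(m - 4) + 5(m - 5) = -4(m - 5)(m - 4).
Expand and collect terms: -4m² + 35m - 71 = 0.
By the quadratic formula, m = (-35 ± √89) / -8, so m ≈ 3.1958 or m ≈ 5.5542.
Neither value makes a denominator zero (m ≠ 5, m ≠ 4), so both are valid.

m = 3.1958 or m = 5.5542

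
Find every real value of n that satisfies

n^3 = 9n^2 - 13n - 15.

n = -0.7417 or n = 3 or n = 6.7417

Rearrange: n^3 - 9n^2 + 13n + 15 = 0.
Possible rational roots are divisors of 15. Testing n = 3 gives 0, so (n - 3) is a factor.
Divide: n^3 - 9n^2 + 13n + 15 = (n - 3)(n^2 - 6n - 5).
Apply the quadratic formula to n^2 - 6n - 5 = 0: n = (6 +/- sqrt(56))/2, i.e. n ~= 6.7417 or n ~= -0.7417.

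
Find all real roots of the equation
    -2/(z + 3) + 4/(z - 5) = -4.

z = -2.4221 or z = 3.9221

Multiply both sides by (z + 3)(z - 5):
-2(z - 5) + 4(z + 3) = -4(z + 3)(z - 5).
Expand and collect terms: -4z² + 6z + 38 = 0.
By the quadratic formula, z = (-6 ± √644) / -8, so z ≈ -2.4221 or z ≈ 3.9221.
Neither value makes a denominator zero (z ≠ -3, z ≠ 5), so both are valid.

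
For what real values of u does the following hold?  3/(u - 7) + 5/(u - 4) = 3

Multiply both sides by (u - 7)(u - 4):
3(u - 4) + 5(u - 7) = 3(u - 7)(u - 4).
Expand and collect terms: 3u² - 41u + 131 = 0.
By the quadratic formula, u = (41 ± √109) / 6, so u ≈ 8.5734 or u ≈ 5.0933.
Neither value makes a denominator zero (u ≠ 7, u ≠ 4), so both are valid.

u = 5.0933 or u = 8.5734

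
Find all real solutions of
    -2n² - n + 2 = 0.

Discriminant: (-1)² − 4·(-2)·2 = 17.
Quadratic formula: n = (1 ± √17) / (-4).
So n = -√(17)/4 - 1/4 ≈ -1.2808 or n = -1/4 + √(17)/4 ≈ 0.7808.

n = -1.2808 or n = 0.7808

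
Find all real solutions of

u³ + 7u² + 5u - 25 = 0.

Possible rational roots are divisors of -25. Testing u = -5 gives 0, so (u + 5) is a factor.
Divide: u³ + 7u² + 5u - 25 = (u + 5)(u² + 2u - 5).
Apply the quadratic formula to u² + 2u - 5 = 0: u = (-2 ± √24)/2, i.e. u ≈ 1.4495 or u ≈ -3.4495.

u = -5 or u = -3.4495 or u = 1.4495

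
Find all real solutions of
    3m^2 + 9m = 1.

m = -3.1073 or m = 0.1073

Rearrange to standard form: 3m^2 + 9m - 1 = 0.
Discriminant: (9)^2 - 4*3*(-1) = 93.
Quadratic formula: m = (-9 +/- sqrt(93)) / 6.
So m = -3/2 + sqrt(93)/6 ~= 0.1073 or m = -sqrt(93)/6 - 3/2 ~= -3.1073.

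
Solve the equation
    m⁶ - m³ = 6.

m = -1.2599 or m = 1.4422

Let u = m³. The equation becomes u² - u - 6 = 0.
Factor: (u + 2)(u - 3) = 0, so u = -2 or u = 3.
m³ = -2 gives m = -∛(2) ≈ -1.2599.
m³ = 3 gives m = ∛(3) ≈ 1.4422.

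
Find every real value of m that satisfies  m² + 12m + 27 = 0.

Factor: (m + 9)(m + 3) = 0.
So m = -9 or m = -3.

m = -9 or m = -3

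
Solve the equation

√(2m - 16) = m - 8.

m = 8 or m = 10

Square both sides: 2m - 16 = (m - 8)².
Expand and rearrange: m² - 18m + 80 = 0.
Solving gives m = 10 or m = 8.
Check each candidate in the original equation:
  m = 10: √(4) = 2, while m - 8 = 2 — valid.
  m = 8: √(0) = 0, while m - 8 = 0 — valid.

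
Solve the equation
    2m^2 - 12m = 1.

m = -0.0822 or m = 6.0822

Rearrange to standard form: 2m^2 - 12m - 1 = 0.
Discriminant: (-12)^2 - 4*2*(-1) = 152.
Quadratic formula: m = (12 +/- sqrt(152)) / 4.
So m = 3 + sqrt(38)/2 ~= 6.0822 or m = 3 - sqrt(38)/2 ~= -0.0822.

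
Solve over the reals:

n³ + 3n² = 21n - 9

n = -6.4641 or n = 0.4641 or n = 3

Rearrange: n³ + 3n² - 21n + 9 = 0.
Possible rational roots are divisors of 9. Testing n = 3 gives 0, so (n - 3) is a factor.
Divide: n³ + 3n² - 21n + 9 = (n - 3)(n² + 6n - 3).
Apply the quadratic formula to n² + 6n - 3 = 0: n = (-6 ± √48)/2, i.e. n ≈ 0.4641 or n ≈ -6.4641.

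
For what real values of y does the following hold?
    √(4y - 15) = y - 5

y = 10

Square both sides: 4y - 15 = (y - 5)².
Expand and rearrange: y² - 14y + 40 = 0.
Solving gives y = 10 or y = 4.
Check each candidate in the original equation:
  y = 10: √(25) = 5, while y - 5 = 5 — valid.
  y = 4: √(1) = 1, while y - 5 = -1 — extraneous.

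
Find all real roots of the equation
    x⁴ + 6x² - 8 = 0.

Let u = x². The equation becomes u² + 6u - 8 = 0.
By the quadratic formula, u = -3 + √(17) or u = -√(17) - 3.
x² = -3 + √(17) gives x = ±√(-3 + √(17)) ≈ ±1.0598.
x² = -√(17) - 3 < 0 has no real solution.

x = -1.0598 or x = 1.0598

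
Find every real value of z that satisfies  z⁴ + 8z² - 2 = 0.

Let u = z². The equation becomes u² + 8u - 2 = 0.
By the quadratic formula, u = -4 + 3·√(2) or u = -3·√(2) - 4.
z² = -4 + 3·√(2) gives z = ±√(-4 + 3·√(2)) ≈ ±0.4926.
z² = -3·√(2) - 4 < 0 has no real solution.

z = -0.4926 or z = 0.4926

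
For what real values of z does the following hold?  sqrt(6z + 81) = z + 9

Square both sides: 6z + 81 = (z + 9)^2.
Expand and rearrange: z^2 + 12z = 0.
Solving gives z = 0 or z = -12.
Check each candidate in the original equation:
  z = 0: sqrt(81) = 9, while z + 9 = 9 — valid.
  z = -12: sqrt(9) = 3, while z + 9 = -3 — extraneous.

z = 0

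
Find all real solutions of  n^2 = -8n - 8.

n = -6.8284 or n = -1.1716

Rearrange to standard form: n^2 + 8n + 8 = 0.
Discriminant: (8)^2 - 4*1*8 = 32.
Quadratic formula: n = (-8 +/- sqrt(32)) / 2.
So n = -4 + 2*sqrt(2) ~= -1.1716 or n = -4 - 2*sqrt(2) ~= -6.8284.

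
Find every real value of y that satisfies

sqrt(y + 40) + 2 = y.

y = 9

Isolate the radical: sqrt(y + 40) = y - 2.
Square both sides: y + 40 = (y - 2)^2.
Expand and rearrange: y^2 - 5y - 36 = 0.
Solving gives y = 9 or y = -4.
Check each candidate in the original equation:
  y = 9: sqrt(49) = 7, while y - 2 = 7 — valid.
  y = -4: sqrt(36) = 6, while y - 2 = -6 — extraneous.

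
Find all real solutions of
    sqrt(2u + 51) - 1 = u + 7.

Isolate the radical: sqrt(2u + 51) = u + 8.
Square both sides: 2u + 51 = (u + 8)^2.
Expand and rearrange: u^2 + 14u + 13 = 0.
Solving gives u = -1 or u = -13.
Check each candidate in the original equation:
  u = -1: sqrt(49) = 7, while u + 8 = 7 — valid.
  u = -13: sqrt(25) = 5, while u + 8 = -5 — extraneous.

u = -1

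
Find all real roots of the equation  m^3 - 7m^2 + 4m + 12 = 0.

m = -1 or m = 2 or m = 6

Possible rational roots are divisors of 12. Testing m = -1 gives 0, so (m + 1) is a factor.
Divide: m^3 - 7m^2 + 4m + 12 = (m + 1)(m^2 - 8m + 12).
Factor the quadratic: m = 6 or m = 2.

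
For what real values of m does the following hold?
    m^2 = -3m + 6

Rearrange to standard form: m^2 + 3m - 6 = 0.
Discriminant: (3)^2 - 4*1*(-6) = 33.
Quadratic formula: m = (-3 +/- sqrt(33)) / 2.
So m = -3/2 + sqrt(33)/2 ~= 1.3723 or m = -sqrt(33)/2 - 3/2 ~= -4.3723.

m = -4.3723 or m = 1.3723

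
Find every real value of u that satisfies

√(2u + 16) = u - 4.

Square both sides: 2u + 16 = (u - 4)².
Expand and rearrange: u² - 10u = 0.
Solving gives u = 10 or u = 0.
Check each candidate in the original equation:
  u = 10: √(36) = 6, while u - 4 = 6 — valid.
  u = 0: √(16) = 4, while u - 4 = -4 — extraneous.

u = 10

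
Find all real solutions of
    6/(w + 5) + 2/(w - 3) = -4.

w = -6.5826 or w = 2.5826

Multiply both sides by (w + 5)(w - 3):
6(w - 3) + 2(w + 5) = -4(w + 5)(w - 3).
Expand and collect terms: -4w² - 16w + 68 = 0.
By the quadratic formula, w = (16 ± √1344) / -8, so w ≈ -6.5826 or w ≈ 2.5826.
Neither value makes a denominator zero (w ≠ -5, w ≠ 3), so both are valid.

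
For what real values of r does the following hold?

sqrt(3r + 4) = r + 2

Square both sides: 3r + 4 = (r + 2)^2.
Expand and rearrange: r^2 + r = 0.
Solving gives r = 0 or r = -1.
Check each candidate in the original equation:
  r = 0: sqrt(4) = 2, while r + 2 = 2 — valid.
  r = -1: sqrt(1) = 1, while r + 2 = 1 — valid.

r = -1 or r = 0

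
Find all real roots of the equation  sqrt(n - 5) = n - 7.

n = 9

Square both sides: n - 5 = (n - 7)^2.
Expand and rearrange: n^2 - 15n + 54 = 0.
Solving gives n = 9 or n = 6.
Check each candidate in the original equation:
  n = 9: sqrt(4) = 2, while n - 7 = 2 — valid.
  n = 6: sqrt(1) = 1, while n - 7 = -1 — extraneous.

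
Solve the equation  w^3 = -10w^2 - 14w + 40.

w = -7.3589 or w = -4 or w = 1.3589

Rearrange: w^3 + 10w^2 + 14w - 40 = 0.
Possible rational roots are divisors of -40. Testing w = -4 gives 0, so (w + 4) is a factor.
Divide: w^3 + 10w^2 + 14w - 40 = (w + 4)(w^2 + 6w - 10).
Apply the quadratic formula to w^2 + 6w - 10 = 0: w = (-6 +/- sqrt(76))/2, i.e. w ~= 1.3589 or w ~= -7.3589.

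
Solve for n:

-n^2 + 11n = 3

n = 0.2798 or n = 10.7202

Rearrange to standard form: -n^2 + 11n - 3 = 0.
Discriminant: (11)^2 - 4*(-1)*(-3) = 109.
Quadratic formula: n = (-11 +/- sqrt(109)) / (-2).
So n = 11/2 - sqrt(109)/2 ~= 0.2798 or n = sqrt(109)/2 + 11/2 ~= 10.7202.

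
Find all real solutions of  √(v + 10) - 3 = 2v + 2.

v = -1

Isolate the radical: √(v + 10) = 2v + 5.
Square both sides: v + 10 = (2v + 5)².
Expand and rearrange: 4v² + 19v + 15 = 0.
Solving gives v = -1 or v = -3.75.
Check each candidate in the original equation:
  v = -1: √(9) = 3, while 2v + 5 = 3 — valid.
  v = -3.75: √(6.25) = 2.5, while 2v + 5 = -2.5 — extraneous.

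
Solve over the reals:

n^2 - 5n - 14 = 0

n = -2 or n = 7

Factor: (n - 7)(n + 2) = 0.
So n = 7 or n = -2.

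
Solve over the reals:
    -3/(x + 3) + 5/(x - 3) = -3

Multiply both sides by (x + 3)(x - 3):
-3(x - 3) + 5(x + 3) = -3(x + 3)(x - 3).
Expand and collect terms: -3x² - 2x + 3 = 0.
By the quadratic formula, x = (2 ± √40) / -6, so x ≈ -1.3874 or x ≈ 0.7208.
Neither value makes a denominator zero (x ≠ -3, x ≠ 3), so both are valid.

x = -1.3874 or x = 0.7208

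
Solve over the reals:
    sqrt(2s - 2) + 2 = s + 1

Isolate the radical: sqrt(2s - 2) = s - 1.
Square both sides: 2s - 2 = (s - 1)^2.
Expand and rearrange: s^2 - 4s + 3 = 0.
Solving gives s = 3 or s = 1.
Check each candidate in the original equation:
  s = 3: sqrt(4) = 2, while s - 1 = 2 — valid.
  s = 1: sqrt(0) = 0, while s - 1 = 0 — valid.

s = 1 or s = 3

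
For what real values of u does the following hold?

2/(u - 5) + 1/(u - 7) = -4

u = 4.4458 or u = 6.8042

Multiply both sides by (u - 5)(u - 7):
2(u - 7) + (u - 5) = -4(u - 5)(u - 7).
Expand and collect terms: -4u² + 45u - 121 = 0.
By the quadratic formula, u = (-45 ± √89) / -8, so u ≈ 4.4458 or u ≈ 6.8042.
Neither value makes a denominator zero (u ≠ 5, u ≠ 7), so both are valid.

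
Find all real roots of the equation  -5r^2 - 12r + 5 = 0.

Discriminant: (-12)^2 - 4*(-5)*5 = 244.
Quadratic formula: r = (12 +/- sqrt(244)) / (-10).
So r = -sqrt(61)/5 - 6/5 ~= -2.762 or r = -6/5 + sqrt(61)/5 ~= 0.362.

r = -2.762 or r = 0.362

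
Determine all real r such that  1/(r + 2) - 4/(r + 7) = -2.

Multiply both sides by (r + 2)(r + 7):
(r + 7) - 4(r + 2) = -2(r + 2)(r + 7).
Expand and collect terms: -2r^2 - 15r - 27 = 0.
Factor or apply the quadratic formula: r = -4.5 or r = -3.
Neither value makes a denominator zero (r != -2, r != -7), so both are valid.

r = -4.5 or r = -3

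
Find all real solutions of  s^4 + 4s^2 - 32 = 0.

s = -2 or s = 2

Let u = s^2. The equation becomes u^2 + 4u - 32 = 0.
Factor: (u - 4)(u + 8) = 0, so u = 4 or u = -8.
s^2 = 4 gives s = +/-2.
s^2 = -8 < 0 has no real solution.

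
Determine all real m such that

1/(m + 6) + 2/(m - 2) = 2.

Multiply both sides by (m + 6)(m - 2):
(m - 2) + 2(m + 6) = 2(m + 6)(m - 2).
Expand and collect terms: 2m^2 + 5m - 34 = 0.
By the quadratic formula, m = (-5 +/- sqrt(297)) / 4, so m ~= 3.0584 or m ~= -5.5584.
Neither value makes a denominator zero (m != -6, m != 2), so both are valid.

m = -5.5584 or m = 3.0584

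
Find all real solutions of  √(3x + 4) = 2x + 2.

x = 0

Square both sides: 3x + 4 = (2x + 2)².
Expand and rearrange: 4x² + 5x = 0.
Solving gives x = 0 or x = -1.25.
Check each candidate in the original equation:
  x = 0: √(4) = 2, while 2x + 2 = 2 — valid.
  x = -1.25: √(0.25) = 0.5, while 2x + 2 = -0.5 — extraneous.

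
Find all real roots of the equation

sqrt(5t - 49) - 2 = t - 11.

t = 10 or t = 13

Isolate the radical: sqrt(5t - 49) = t - 9.
Square both sides: 5t - 49 = (t - 9)^2.
Expand and rearrange: t^2 - 23t + 130 = 0.
Solving gives t = 13 or t = 10.
Check each candidate in the original equation:
  t = 13: sqrt(16) = 4, while t - 9 = 4 — valid.
  t = 10: sqrt(1) = 1, while t - 9 = 1 — valid.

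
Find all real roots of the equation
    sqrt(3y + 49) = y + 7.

y = 0

Square both sides: 3y + 49 = (y + 7)^2.
Expand and rearrange: y^2 + 11y = 0.
Solving gives y = 0 or y = -11.
Check each candidate in the original equation:
  y = 0: sqrt(49) = 7, while y + 7 = 7 — valid.
  y = -11: sqrt(16) = 4, while y + 7 = -4 — extraneous.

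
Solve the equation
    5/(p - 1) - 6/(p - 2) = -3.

Multiply both sides by (p - 1)(p - 2):
5(p - 2) - 6(p - 1) = -3(p - 1)(p - 2).
Expand and collect terms: -3p^2 + 10p - 2 = 0.
By the quadratic formula, p = (-10 +/- sqrt(76)) / -6, so p ~= 0.2137 or p ~= 3.1196.
Neither value makes a denominator zero (p != 1, p != 2), so both are valid.

p = 0.2137 or p = 3.1196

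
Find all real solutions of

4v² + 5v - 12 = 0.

v = -2.4664 or v = 1.2164

Discriminant: (5)² − 4·4·(-12) = 217.
Quadratic formula: v = (-5 ± √217) / 8.
So v = -5/8 + √(217)/8 ≈ 1.2164 or v = -√(217)/8 - 5/8 ≈ -2.4664.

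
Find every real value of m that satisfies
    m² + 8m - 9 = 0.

m = -9 or m = 1

Factor: (m + 9)(m - 1) = 0.
So m = -9 or m = 1.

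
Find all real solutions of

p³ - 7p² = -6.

Rearrange: p³ - 7p² + 6 = 0.
Possible rational roots are divisors of 6. Testing p = 1 gives 0, so (p - 1) is a factor.
Divide: p³ - 7p² + 6 = (p - 1)(p² - 6p - 6).
Apply the quadratic formula to p² - 6p - 6 = 0: p = (6 ± √60)/2, i.e. p ≈ 6.873 or p ≈ -0.873.

p = -0.873 or p = 1 or p = 6.873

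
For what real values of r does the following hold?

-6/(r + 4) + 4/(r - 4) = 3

r = -5.7596 or r = 5.0929

Multiply both sides by (r + 4)(r - 4):
-6(r - 4) + 4(r + 4) = 3(r + 4)(r - 4).
Expand and collect terms: 3r^2 + 2r - 88 = 0.
By the quadratic formula, r = (-2 +/- sqrt(1060)) / 6, so r ~= 5.0929 or r ~= -5.7596.
Neither value makes a denominator zero (r != -4, r != 4), so both are valid.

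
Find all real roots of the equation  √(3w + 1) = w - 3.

Square both sides: 3w + 1 = (w - 3)².
Expand and rearrange: w² - 9w + 8 = 0.
Solving gives w = 8 or w = 1.
Check each candidate in the original equation:
  w = 8: √(25) = 5, while w - 3 = 5 — valid.
  w = 1: √(4) = 2, while w - 3 = -2 — extraneous.

w = 8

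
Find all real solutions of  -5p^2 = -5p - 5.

p = -0.618 or p = 1.618

Rearrange to standard form: -5p^2 + 5p + 5 = 0.
Discriminant: (5)^2 - 4*(-5)*5 = 125.
Quadratic formula: p = (-5 +/- sqrt(125)) / (-10).
So p = 1/2 - sqrt(5)/2 ~= -0.618 or p = 1/2 + sqrt(5)/2 ~= 1.618.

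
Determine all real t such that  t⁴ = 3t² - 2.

Let u = t². The equation becomes u² - 3u + 2 = 0.
Factor: (u - 2)(u - 1) = 0, so u = 2 or u = 1.
t² = 2 gives t = ±√(2) ≈ ±1.4142.
t² = 1 gives t = ±1.

t = -1.4142 or t = -1 or t = 1 or t = 1.4142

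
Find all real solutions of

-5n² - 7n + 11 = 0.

Discriminant: (-7)² − 4·(-5)·11 = 269.
Quadratic formula: n = (7 ± √269) / (-10).
So n = -√(269)/10 - 7/10 ≈ -2.3401 or n = -7/10 + √(269)/10 ≈ 0.9401.

n = -2.3401 or n = 0.9401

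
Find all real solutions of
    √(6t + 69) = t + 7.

t = 2

Square both sides: 6t + 69 = (t + 7)².
Expand and rearrange: t² + 8t - 20 = 0.
Solving gives t = 2 or t = -10.
Check each candidate in the original equation:
  t = 2: √(81) = 9, while t + 7 = 9 — valid.
  t = -10: √(9) = 3, while t + 7 = -3 — extraneous.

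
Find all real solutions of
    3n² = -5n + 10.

Rearrange to standard form: 3n² + 5n - 10 = 0.
Discriminant: (5)² − 4·3·(-10) = 145.
Quadratic formula: n = (-5 ± √145) / 6.
So n = -5/6 + √(145)/6 ≈ 1.1736 or n = -√(145)/6 - 5/6 ≈ -2.8403.

n = -2.8403 or n = 1.1736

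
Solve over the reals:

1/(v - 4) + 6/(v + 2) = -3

Multiply both sides by (v - 4)(v + 2):
(v + 2) + 6(v - 4) = -3(v - 4)(v + 2).
Expand and collect terms: -3v² - v + 46 = 0.
By the quadratic formula, v = (1 ± √553) / -6, so v ≈ -4.086 or v ≈ 3.7527.
Neither value makes a denominator zero (v ≠ 4, v ≠ -2), so both are valid.

v = -4.086 or v = 3.7527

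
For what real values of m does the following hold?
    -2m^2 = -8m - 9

Rearrange to standard form: -2m^2 + 8m + 9 = 0.
Discriminant: (8)^2 - 4*(-2)*9 = 136.
Quadratic formula: m = (-8 +/- sqrt(136)) / (-4).
So m = 2 - sqrt(34)/2 ~= -0.9155 or m = 2 + sqrt(34)/2 ~= 4.9155.

m = -0.9155 or m = 4.9155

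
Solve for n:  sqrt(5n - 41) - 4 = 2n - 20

n = 8.25 or n = 9

Isolate the radical: sqrt(5n - 41) = 2n - 16.
Square both sides: 5n - 41 = (2n - 16)^2.
Expand and rearrange: 4n^2 - 69n + 297 = 0.
Solving gives n = 9 or n = 8.25.
Check each candidate in the original equation:
  n = 9: sqrt(4) = 2, while 2n - 16 = 2 — valid.
  n = 8.25: sqrt(0.25) = 0.5, while 2n - 16 = 0.5 — valid.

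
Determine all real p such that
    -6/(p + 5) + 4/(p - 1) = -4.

Multiply both sides by (p + 5)(p - 1):
-6(p - 1) + 4(p + 5) = -4(p + 5)(p - 1).
Expand and collect terms: -4p² - 14p - 6 = 0.
Factor or apply the quadratic formula: p = -3 or p = -0.5.
Neither value makes a denominator zero (p ≠ -5, p ≠ 1), so both are valid.

p = -3 or p = -0.5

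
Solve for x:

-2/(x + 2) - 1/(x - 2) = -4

Multiply both sides by (x + 2)(x - 2):
-2(x - 2) - (x + 2) = -4(x + 2)(x - 2).
Expand and collect terms: -4x^2 + 3x + 14 = 0.
By the quadratic formula, x = (-3 +/- sqrt(233)) / -8, so x ~= -1.533 or x ~= 2.283.
Neither value makes a denominator zero (x != -2, x != 2), so both are valid.

x = -1.533 or x = 2.283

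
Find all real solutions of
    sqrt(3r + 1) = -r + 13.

Square both sides: 3r + 1 = (-r + 13)^2.
Expand and rearrange: r^2 - 29r + 168 = 0.
Solving gives r = 21 or r = 8.
Check each candidate in the original equation:
  r = 21: sqrt(64) = 8, while -r + 13 = -8 — extraneous.
  r = 8: sqrt(25) = 5, while -r + 13 = 5 — valid.

r = 8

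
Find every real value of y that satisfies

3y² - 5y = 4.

Rearrange to standard form: 3y² - 5y - 4 = 0.
Discriminant: (-5)² − 4·3·(-4) = 73.
Quadratic formula: y = (5 ± √73) / 6.
So y = 5/6 + √(73)/6 ≈ 2.2573 or y = 5/6 - √(73)/6 ≈ -0.5907.

y = -0.5907 or y = 2.2573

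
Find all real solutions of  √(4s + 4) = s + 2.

s = 0

Square both sides: 4s + 4 = (s + 2)².
Expand and rearrange: s² = 0.
This gives the repeated root s = 0.
Check in the original equation:
  s = 0: √(4) = 2, while s + 2 = 2 — valid.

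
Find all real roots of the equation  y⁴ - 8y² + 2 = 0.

Let u = y². The equation becomes u² - 8u + 2 = 0.
By the quadratic formula, u = √(14) + 4 or u = 4 - √(14).
y² = √(14) + 4 gives y = ±√(√(14) + 4) ≈ ±2.7824.
y² = 4 - √(14) gives y = ±√(4 - √(14)) ≈ ±0.5083.

y = -2.7824 or y = -0.5083 or y = 0.5083 or y = 2.7824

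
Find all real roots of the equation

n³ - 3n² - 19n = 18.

n = -2 or n = -1.4051 or n = 6.4051

Rearrange: n³ - 3n² - 19n - 18 = 0.
Possible rational roots are divisors of -18. Testing n = -2 gives 0, so (n + 2) is a factor.
Divide: n³ - 3n² - 19n - 18 = (n + 2)(n² - 5n - 9).
Apply the quadratic formula to n² - 5n - 9 = 0: n = (5 ± √61)/2, i.e. n ≈ 6.4051 or n ≈ -1.4051.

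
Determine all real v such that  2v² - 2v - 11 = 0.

Discriminant: (-2)² − 4·2·(-11) = 92.
Quadratic formula: v = (2 ± √92) / 4.
So v = 1/2 + √(23)/2 ≈ 2.8979 or v = 1/2 - √(23)/2 ≈ -1.8979.

v = -1.8979 or v = 2.8979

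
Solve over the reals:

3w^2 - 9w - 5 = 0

w = -0.4791 or w = 3.4791

Discriminant: (-9)^2 - 4*3*(-5) = 141.
Quadratic formula: w = (9 +/- sqrt(141)) / 6.
So w = 3/2 + sqrt(141)/6 ~= 3.4791 or w = 3/2 - sqrt(141)/6 ~= -0.4791.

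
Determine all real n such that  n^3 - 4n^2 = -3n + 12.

n = 4

Rearrange: n^3 - 4n^2 + 3n - 12 = 0.
Possible rational roots are divisors of -12. Testing n = 4 gives 0, so (n - 4) is a factor.
Divide: n^3 - 4n^2 + 3n - 12 = (n - 4)(n^2 + 3).
The quadratic n^2 + 3 has discriminant -12 < 0, so no further real roots.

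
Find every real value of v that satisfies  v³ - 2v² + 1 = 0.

Possible rational roots are divisors of 1. Testing v = 1 gives 0, so (v - 1) is a factor.
Divide: v³ - 2v² + 1 = (v - 1)(v² - v - 1).
Apply the quadratic formula to v² - v - 1 = 0: v = (1 ± √5)/2, i.e. v ≈ 1.618 or v ≈ -0.618.

v = -0.618 or v = 1 or v = 1.618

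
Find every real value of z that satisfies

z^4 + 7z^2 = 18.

Let u = z^2. The equation becomes u^2 + 7u - 18 = 0.
Factor: (u - 2)(u + 9) = 0, so u = 2 or u = -9.
z^2 = 2 gives z = +/-sqrt(2) ~= +/-1.4142.
z^2 = -9 < 0 has no real solution.

z = -1.4142 or z = 1.4142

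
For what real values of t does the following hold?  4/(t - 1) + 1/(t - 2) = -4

Multiply both sides by (t - 1)(t - 2):
4(t - 2) + (t - 1) = -4(t - 1)(t - 2).
Expand and collect terms: -4t^2 + 7t + 1 = 0.
By the quadratic formula, t = (-7 +/- sqrt(65)) / -8, so t ~= -0.1328 or t ~= 1.8828.
Neither value makes a denominator zero (t != 1, t != 2), so both are valid.

t = -0.1328 or t = 1.8828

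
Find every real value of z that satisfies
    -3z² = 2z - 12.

z = -2.3609 or z = 1.6943

Rearrange to standard form: -3z² - 2z + 12 = 0.
Discriminant: (-2)² − 4·(-3)·12 = 148.
Quadratic formula: z = (2 ± √148) / (-6).
So z = -√(37)/3 - 1/3 ≈ -2.3609 or z = -1/3 + √(37)/3 ≈ 1.6943.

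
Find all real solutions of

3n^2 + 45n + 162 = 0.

Factor: 3(n + 9)(n + 6) = 0.
So n = -9 or n = -6.

n = -9 or n = -6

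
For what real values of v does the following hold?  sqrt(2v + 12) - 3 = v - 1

v = 2

Isolate the radical: sqrt(2v + 12) = v + 2.
Square both sides: 2v + 12 = (v + 2)^2.
Expand and rearrange: v^2 + 2v - 8 = 0.
Solving gives v = 2 or v = -4.
Check each candidate in the original equation:
  v = 2: sqrt(16) = 4, while v + 2 = 4 — valid.
  v = -4: sqrt(4) = 2, while v + 2 = -2 — extraneous.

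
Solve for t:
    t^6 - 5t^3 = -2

Let u = t^3. The equation becomes u^2 - 5u + 2 = 0.
By the quadratic formula, u = sqrt(17)/2 + 5/2 or u = 5/2 - sqrt(17)/2.
t^3 = sqrt(17)/2 + 5/2 gives t = (sqrt(17)/2 + 5/2)^(1/3) ~= 1.6585.
t^3 = 5/2 - sqrt(17)/2 gives t = (5/2 - sqrt(17)/2)^(1/3) ~= 0.7597.

t = 0.7597 or t = 1.6585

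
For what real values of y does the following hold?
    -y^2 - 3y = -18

Bring every term to one side: -y^2 - 3y + 18 = 0.
Factor: -1(y - 3)(y + 6) = 0.
So y = 3 or y = -6.

y = -6 or y = 3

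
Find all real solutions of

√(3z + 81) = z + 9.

z = 0

Square both sides: 3z + 81 = (z + 9)².
Expand and rearrange: z² + 15z = 0.
Solving gives z = 0 or z = -15.
Check each candidate in the original equation:
  z = 0: √(81) = 9, while z + 9 = 9 — valid.
  z = -15: √(36) = 6, while z + 9 = -6 — extraneous.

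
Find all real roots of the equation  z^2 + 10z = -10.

Rearrange to standard form: z^2 + 10z + 10 = 0.
Discriminant: (10)^2 - 4*1*10 = 60.
Quadratic formula: z = (-10 +/- sqrt(60)) / 2.
So z = -5 + sqrt(15) ~= -1.127 or z = -5 - sqrt(15) ~= -8.873.

z = -8.873 or z = -1.127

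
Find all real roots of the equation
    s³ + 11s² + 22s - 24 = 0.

s = -7.772 or s = -4 or s = 0.772

Possible rational roots are divisors of -24. Testing s = -4 gives 0, so (s + 4) is a factor.
Divide: s³ + 11s² + 22s - 24 = (s + 4)(s² + 7s - 6).
Apply the quadratic formula to s² + 7s - 6 = 0: s = (-7 ± √73)/2, i.e. s ≈ 0.772 or s ≈ -7.772.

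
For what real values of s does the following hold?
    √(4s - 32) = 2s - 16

s = 8 or s = 9

Square both sides: 4s - 32 = (2s - 16)².
Expand and rearrange: 4s² - 68s + 288 = 0.
Solving gives s = 9 or s = 8.
Check each candidate in the original equation:
  s = 9: √(4) = 2, while 2s - 16 = 2 — valid.
  s = 8: √(0) = 0, while 2s - 16 = 0 — valid.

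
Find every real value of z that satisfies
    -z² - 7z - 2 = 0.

z = -6.7016 or z = -0.2984

Discriminant: (-7)² − 4·(-1)·(-2) = 41.
Quadratic formula: z = (7 ± √41) / (-2).
So z = -7/2 - √(41)/2 ≈ -6.7016 or z = -7/2 + √(41)/2 ≈ -0.2984.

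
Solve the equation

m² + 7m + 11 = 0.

m = -4.618 or m = -2.382

Discriminant: (7)² − 4·1·11 = 5.
Quadratic formula: m = (-7 ± √5) / 2.
So m = -7/2 + √(5)/2 ≈ -2.382 or m = -7/2 - √(5)/2 ≈ -4.618.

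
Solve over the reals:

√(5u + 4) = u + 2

u = 0 or u = 1

Square both sides: 5u + 4 = (u + 2)².
Expand and rearrange: u² - u = 0.
Solving gives u = 1 or u = 0.
Check each candidate in the original equation:
  u = 1: √(9) = 3, while u + 2 = 3 — valid.
  u = 0: √(4) = 2, while u + 2 = 2 — valid.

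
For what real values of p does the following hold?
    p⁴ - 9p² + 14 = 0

p = -2.6458 or p = -1.4142 or p = 1.4142 or p = 2.6458

Let u = p². The equation becomes u² - 9u + 14 = 0.
Factor: (u - 7)(u - 2) = 0, so u = 7 or u = 2.
p² = 7 gives p = ±√(7) ≈ ±2.6458.
p² = 2 gives p = ±√(2) ≈ ±1.4142.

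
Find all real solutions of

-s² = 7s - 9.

Rearrange to standard form: -s² - 7s + 9 = 0.
Discriminant: (-7)² − 4·(-1)·9 = 85.
Quadratic formula: s = (7 ± √85) / (-2).
So s = -√(85)/2 - 7/2 ≈ -8.1098 or s = -7/2 + √(85)/2 ≈ 1.1098.

s = -8.1098 or s = 1.1098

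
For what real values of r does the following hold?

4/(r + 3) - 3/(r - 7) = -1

Multiply both sides by (r + 3)(r - 7):
4(r - 7) - 3(r + 3) = -(r + 3)(r - 7).
Expand and collect terms: -r^2 + 3r + 58 = 0.
By the quadratic formula, r = (-3 +/- sqrt(241)) / -2, so r ~= -6.2621 or r ~= 9.2621.
Neither value makes a denominator zero (r != -3, r != 7), so both are valid.

r = -6.2621 or r = 9.2621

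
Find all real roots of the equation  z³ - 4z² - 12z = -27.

z = -3 or z = 1.6972 or z = 5.3028

Rearrange: z³ - 4z² - 12z + 27 = 0.
Possible rational roots are divisors of 27. Testing z = -3 gives 0, so (z + 3) is a factor.
Divide: z³ - 4z² - 12z + 27 = (z + 3)(z² - 7z + 9).
Apply the quadratic formula to z² - 7z + 9 = 0: z = (7 ± √13)/2, i.e. z ≈ 5.3028 or z ≈ 1.6972.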